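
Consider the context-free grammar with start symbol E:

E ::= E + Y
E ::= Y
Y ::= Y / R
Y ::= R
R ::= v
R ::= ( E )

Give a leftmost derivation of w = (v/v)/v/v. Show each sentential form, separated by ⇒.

E⇒Y⇒Y/R⇒Y/R/R⇒R/R/R⇒(E)/R/R⇒(Y)/R/R⇒(Y/R)/R/R⇒(R/R)/R/R⇒(v/R)/R/R⇒(v/v)/R/R⇒(v/v)/v/R⇒(v/v)/v/v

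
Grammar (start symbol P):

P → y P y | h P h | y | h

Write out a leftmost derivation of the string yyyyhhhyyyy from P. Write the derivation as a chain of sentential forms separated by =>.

P => yPy   [P → y P y]
yPy => yyPyy   [P → y P y]
yyPyy => yyyPyyy   [P → y P y]
yyyPyyy => yyyyPyyyy   [P → y P y]
yyyyPyyyy => yyyyhPhyyyy   [P → h P h]
yyyyhPhyyyy => yyyyhhhyyyy   [P → h]

P => yPy => yyPyy => yyyPyyy => yyyyPyyyy => yyyyhPhyyyy => yyyyhhhyyyy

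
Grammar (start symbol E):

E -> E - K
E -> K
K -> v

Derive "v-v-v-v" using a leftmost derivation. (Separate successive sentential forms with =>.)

E => E-K   [E -> E - K]
E-K => E-K-K   [E -> E - K]
E-K-K => E-K-K-K   [E -> E - K]
E-K-K-K => K-K-K-K   [E -> K]
K-K-K-K => v-K-K-K   [K -> v]
v-K-K-K => v-v-K-K   [K -> v]
v-v-K-K => v-v-v-K   [K -> v]
v-v-v-K => v-v-v-v   [K -> v]

E => E-K => E-K-K => E-K-K-K => K-K-K-K => v-K-K-K => v-v-K-K => v-v-v-K => v-v-v-v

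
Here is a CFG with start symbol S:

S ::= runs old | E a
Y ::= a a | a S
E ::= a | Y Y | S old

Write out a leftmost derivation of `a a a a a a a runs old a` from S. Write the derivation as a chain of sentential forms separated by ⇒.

S ⇒ E a ⇒ Y Y a ⇒ a S Y a ⇒ a E a Y a ⇒ a Y Y a Y a ⇒ a a a Y a Y a ⇒ a a a a a a Y a ⇒ a a a a a a a S a ⇒ a a a a a a a runs old a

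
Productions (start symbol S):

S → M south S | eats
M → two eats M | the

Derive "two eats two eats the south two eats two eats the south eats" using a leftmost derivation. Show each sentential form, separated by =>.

S => M south S   [S → M south S]
M south S => two eats M south S   [M → two eats M]
two eats M south S => two eats two eats M south S   [M → two eats M]
two eats two eats M south S => two eats two eats the south S   [M → the]
two eats two eats the south S => two eats two eats the south M south S   [S → M south S]
two eats two eats the south M south S => two eats two eats the south two eats M south S   [M → two eats M]
two eats two eats the south two eats M south S => two eats two eats the south two eats two eats M south S   [M → two eats M]
two eats two eats the south two eats two eats M south S => two eats two eats the south two eats two eats the south S   [M → the]
two eats two eats the south two eats two eats the south S => two eats two eats the south two eats two eats the south eats   [S → eats]

S => M south S => two eats M south S => two eats two eats M south S => two eats two eats the south S => two eats two eats the south M south S => two eats two eats the south two eats M south S => two eats two eats the south two eats two eats M south S => two eats two eats the south two eats two eats the south S => two eats two eats the south two eats two eats the south eats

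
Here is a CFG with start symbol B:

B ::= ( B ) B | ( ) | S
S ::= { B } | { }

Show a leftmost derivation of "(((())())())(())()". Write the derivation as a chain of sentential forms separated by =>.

B => (B)B   [B ::= ( B ) B]
(B)B => ((B)B)B   [B ::= ( B ) B]
((B)B)B => (((B)B)B)B   [B ::= ( B ) B]
(((B)B)B)B => (((())B)B)B   [B ::= ( )]
(((())B)B)B => (((())())B)B   [B ::= ( )]
(((())())B)B => (((())())())B   [B ::= ( )]
(((())())())B => (((())())())(B)B   [B ::= ( B ) B]
(((())())())(B)B => (((())())())(())B   [B ::= ( )]
(((())())())(())B => (((())())())(())()   [B ::= ( )]

B => (B)B => ((B)B)B => (((B)B)B)B => (((())B)B)B => (((())())B)B => (((())())())B => (((())())())(B)B => (((())())())(())B => (((())())())(())()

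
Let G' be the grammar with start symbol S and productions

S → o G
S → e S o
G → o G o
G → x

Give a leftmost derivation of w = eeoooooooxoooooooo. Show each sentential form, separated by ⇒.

S ⇒ eSo ⇒ eeSoo ⇒ eeoGoo ⇒ eeooGooo ⇒ eeoooGoooo ⇒ eeooooGooooo ⇒ eeoooooGoooooo ⇒ eeooooooGooooooo ⇒ eeoooooooGoooooooo ⇒ eeoooooooxoooooooo

S ⇒ eSo   [S → e S o]
eSo ⇒ eeSoo   [S → e S o]
eeSoo ⇒ eeoGoo   [S → o G]
eeoGoo ⇒ eeooGooo   [G → o G o]
eeooGooo ⇒ eeoooGoooo   [G → o G o]
eeoooGoooo ⇒ eeooooGooooo   [G → o G o]
eeooooGooooo ⇒ eeoooooGoooooo   [G → o G o]
eeoooooGoooooo ⇒ eeooooooGooooooo   [G → o G o]
eeooooooGooooooo ⇒ eeoooooooGoooooooo   [G → o G o]
eeoooooooGoooooooo ⇒ eeoooooooxoooooooo   [G → x]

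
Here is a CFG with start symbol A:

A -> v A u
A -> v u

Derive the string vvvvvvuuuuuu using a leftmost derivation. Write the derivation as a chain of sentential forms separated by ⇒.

A ⇒ vAu ⇒ vvAuu ⇒ vvvAuuu ⇒ vvvvAuuuu ⇒ vvvvvAuuuuu ⇒ vvvvvvuuuuuu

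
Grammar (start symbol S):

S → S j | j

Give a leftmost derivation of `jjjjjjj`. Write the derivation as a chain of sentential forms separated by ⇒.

S ⇒ Sj   [S → S j]
Sj ⇒ Sjj   [S → S j]
Sjj ⇒ Sjjj   [S → S j]
Sjjj ⇒ Sjjjj   [S → S j]
Sjjjj ⇒ Sjjjjj   [S → S j]
Sjjjjj ⇒ Sjjjjjj   [S → S j]
Sjjjjjj ⇒ jjjjjjj   [S → j]

S ⇒ Sj ⇒ Sjj ⇒ Sjjj ⇒ Sjjjj ⇒ Sjjjjj ⇒ Sjjjjjj ⇒ jjjjjjj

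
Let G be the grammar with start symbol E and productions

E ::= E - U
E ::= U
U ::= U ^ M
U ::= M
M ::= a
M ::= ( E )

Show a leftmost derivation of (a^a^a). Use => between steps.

E => U => M => (E) => (U) => (U^M) => (U^M^M) => (M^M^M) => (a^M^M) => (a^a^M) => (a^a^a)

E => U   [E ::= U]
U => M   [U ::= M]
M => (E)   [M ::= ( E )]
(E) => (U)   [E ::= U]
(U) => (U^M)   [U ::= U ^ M]
(U^M) => (U^M^M)   [U ::= U ^ M]
(U^M^M) => (M^M^M)   [U ::= M]
(M^M^M) => (a^M^M)   [M ::= a]
(a^M^M) => (a^a^M)   [M ::= a]
(a^a^M) => (a^a^a)   [M ::= a]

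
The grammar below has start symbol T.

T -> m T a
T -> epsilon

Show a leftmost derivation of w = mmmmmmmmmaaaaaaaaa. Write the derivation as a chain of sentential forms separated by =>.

T=>mTa=>mmTaa=>mmmTaaa=>mmmmTaaaa=>mmmmmTaaaaa=>mmmmmmTaaaaaa=>mmmmmmmTaaaaaaa=>mmmmmmmmTaaaaaaaa=>mmmmmmmmmTaaaaaaaaa=>mmmmmmmmmaaaaaaaaa

T => mTa   [T -> m T a]
mTa => mmTaa   [T -> m T a]
mmTaa => mmmTaaa   [T -> m T a]
mmmTaaa => mmmmTaaaa   [T -> m T a]
mmmmTaaaa => mmmmmTaaaaa   [T -> m T a]
mmmmmTaaaaa => mmmmmmTaaaaaa   [T -> m T a]
mmmmmmTaaaaaa => mmmmmmmTaaaaaaa   [T -> m T a]
mmmmmmmTaaaaaaa => mmmmmmmmTaaaaaaaa   [T -> m T a]
mmmmmmmmTaaaaaaaa => mmmmmmmmmTaaaaaaaaa   [T -> m T a]
mmmmmmmmmTaaaaaaaaa => mmmmmmmmmaaaaaaaaa   [T -> epsilon]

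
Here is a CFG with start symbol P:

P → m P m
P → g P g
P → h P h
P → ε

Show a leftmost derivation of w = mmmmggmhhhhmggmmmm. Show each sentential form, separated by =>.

P=>mPm=>mmPmm=>mmmPmmm=>mmmmPmmmm=>mmmmgPgmmmm=>mmmmggPggmmmm=>mmmmggmPmggmmmm=>mmmmggmhPhmggmmmm=>mmmmggmhhPhhmggmmmm=>mmmmggmhhhhmggmmmm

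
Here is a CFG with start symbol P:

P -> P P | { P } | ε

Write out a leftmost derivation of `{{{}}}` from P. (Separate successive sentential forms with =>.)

P => PP => {P}P => {{P}}P => {{{P}}}P => {{{}}}P => {{{}}}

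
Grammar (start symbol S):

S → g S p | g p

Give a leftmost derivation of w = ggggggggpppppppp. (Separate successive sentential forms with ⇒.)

S ⇒ gSp   [S → g S p]
gSp ⇒ ggSpp   [S → g S p]
ggSpp ⇒ gggSppp   [S → g S p]
gggSppp ⇒ ggggSpppp   [S → g S p]
ggggSpppp ⇒ gggggSppppp   [S → g S p]
gggggSppppp ⇒ ggggggSpppppp   [S → g S p]
ggggggSpppppp ⇒ gggggggSppppppp   [S → g S p]
gggggggSppppppp ⇒ ggggggggpppppppp   [S → g p]

S⇒gSp⇒ggSpp⇒gggSppp⇒ggggSpppp⇒gggggSppppp⇒ggggggSpppppp⇒gggggggSppppppp⇒ggggggggpppppppp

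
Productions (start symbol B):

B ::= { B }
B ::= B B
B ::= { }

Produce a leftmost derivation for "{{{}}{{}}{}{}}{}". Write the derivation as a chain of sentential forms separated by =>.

B => BB   [B ::= B B]
BB => {B}B   [B ::= { B }]
{B}B => {BB}B   [B ::= B B]
{BB}B => {{B}B}B   [B ::= { B }]
{{B}B}B => {{{}}B}B   [B ::= { }]
{{{}}B}B => {{{}}BB}B   [B ::= B B]
{{{}}BB}B => {{{}}{B}B}B   [B ::= { B }]
{{{}}{B}B}B => {{{}}{{}}B}B   [B ::= { }]
{{{}}{{}}B}B => {{{}}{{}}BB}B   [B ::= B B]
{{{}}{{}}BB}B => {{{}}{{}}{}B}B   [B ::= { }]
{{{}}{{}}{}B}B => {{{}}{{}}{}{}}B   [B ::= { }]
{{{}}{{}}{}{}}B => {{{}}{{}}{}{}}{}   [B ::= { }]

B => BB => {B}B => {BB}B => {{B}B}B => {{{}}B}B => {{{}}BB}B => {{{}}{B}B}B => {{{}}{{}}B}B => {{{}}{{}}BB}B => {{{}}{{}}{}B}B => {{{}}{{}}{}{}}B => {{{}}{{}}{}{}}{}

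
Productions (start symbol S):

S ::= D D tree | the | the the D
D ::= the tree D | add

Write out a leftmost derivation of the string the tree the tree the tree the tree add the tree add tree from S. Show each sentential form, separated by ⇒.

S ⇒ D D tree ⇒ the tree D D tree ⇒ the tree the tree D D tree ⇒ the tree the tree the tree D D tree ⇒ the tree the tree the tree the tree D D tree ⇒ the tree the tree the tree the tree add D tree ⇒ the tree the tree the tree the tree add the tree D tree ⇒ the tree the tree the tree the tree add the tree add tree

S ⇒ D D tree   [S ::= D D tree]
D D tree ⇒ the tree D D tree   [D ::= the tree D]
the tree D D tree ⇒ the tree the tree D D tree   [D ::= the tree D]
the tree the tree D D tree ⇒ the tree the tree the tree D D tree   [D ::= the tree D]
the tree the tree the tree D D tree ⇒ the tree the tree the tree the tree D D tree   [D ::= the tree D]
the tree the tree the tree the tree D D tree ⇒ the tree the tree the tree the tree add D tree   [D ::= add]
the tree the tree the tree the tree add D tree ⇒ the tree the tree the tree the tree add the tree D tree   [D ::= the tree D]
the tree the tree the tree the tree add the tree D tree ⇒ the tree the tree the tree the tree add the tree add tree   [D ::= add]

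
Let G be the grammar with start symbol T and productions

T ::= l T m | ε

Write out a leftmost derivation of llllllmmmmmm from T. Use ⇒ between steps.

T ⇒ lTm   [T ::= l T m]
lTm ⇒ llTmm   [T ::= l T m]
llTmm ⇒ lllTmmm   [T ::= l T m]
lllTmmm ⇒ llllTmmmm   [T ::= l T m]
llllTmmmm ⇒ lllllTmmmmm   [T ::= l T m]
lllllTmmmmm ⇒ llllllTmmmmmm   [T ::= l T m]
llllllTmmmmmm ⇒ llllllmmmmmm   [T ::= ε]

T⇒lTm⇒llTmm⇒lllTmmm⇒llllTmmmm⇒lllllTmmmmm⇒llllllTmmmmmm⇒llllllmmmmmm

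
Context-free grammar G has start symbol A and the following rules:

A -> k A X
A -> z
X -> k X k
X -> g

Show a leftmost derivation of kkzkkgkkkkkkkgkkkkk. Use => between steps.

A=>kAX=>kkAXX=>kkzXX=>kkzkXkX=>kkzkkXkkX=>kkzkkgkkX=>kkzkkgkkkXk=>kkzkkgkkkkXkk=>kkzkkgkkkkkXkkk=>kkzkkgkkkkkkXkkkk=>kkzkkgkkkkkkkXkkkkk=>kkzkkgkkkkkkkgkkkkk

A => kAX   [A -> k A X]
kAX => kkAXX   [A -> k A X]
kkAXX => kkzXX   [A -> z]
kkzXX => kkzkXkX   [X -> k X k]
kkzkXkX => kkzkkXkkX   [X -> k X k]
kkzkkXkkX => kkzkkgkkX   [X -> g]
kkzkkgkkX => kkzkkgkkkXk   [X -> k X k]
kkzkkgkkkXk => kkzkkgkkkkXkk   [X -> k X k]
kkzkkgkkkkXkk => kkzkkgkkkkkXkkk   [X -> k X k]
kkzkkgkkkkkXkkk => kkzkkgkkkkkkXkkkk   [X -> k X k]
kkzkkgkkkkkkXkkkk => kkzkkgkkkkkkkXkkkkk   [X -> k X k]
kkzkkgkkkkkkkXkkkkk => kkzkkgkkkkkkkgkkkkk   [X -> g]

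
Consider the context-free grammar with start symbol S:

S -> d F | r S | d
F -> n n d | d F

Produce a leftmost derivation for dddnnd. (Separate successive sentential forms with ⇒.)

S ⇒ dF ⇒ ddF ⇒ dddF ⇒ dddnnd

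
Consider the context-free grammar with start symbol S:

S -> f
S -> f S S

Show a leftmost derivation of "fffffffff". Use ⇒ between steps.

S ⇒ fSS   [S -> f S S]
fSS ⇒ ffSSS   [S -> f S S]
ffSSS ⇒ fffSSSS   [S -> f S S]
fffSSSS ⇒ ffffSSSSS   [S -> f S S]
ffffSSSSS ⇒ fffffSSSS   [S -> f]
fffffSSSS ⇒ ffffffSSS   [S -> f]
ffffffSSS ⇒ fffffffSS   [S -> f]
fffffffSS ⇒ ffffffffS   [S -> f]
ffffffffS ⇒ fffffffff   [S -> f]

S ⇒ fSS ⇒ ffSSS ⇒ fffSSSS ⇒ ffffSSSSS ⇒ fffffSSSS ⇒ ffffffSSS ⇒ fffffffSS ⇒ ffffffffS ⇒ fffffffff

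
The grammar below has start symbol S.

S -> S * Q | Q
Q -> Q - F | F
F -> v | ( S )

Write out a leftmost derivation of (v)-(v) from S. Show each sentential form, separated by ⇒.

S ⇒ Q   [S -> Q]
Q ⇒ Q-F   [Q -> Q - F]
Q-F ⇒ F-F   [Q -> F]
F-F ⇒ (S)-F   [F -> ( S )]
(S)-F ⇒ (Q)-F   [S -> Q]
(Q)-F ⇒ (F)-F   [Q -> F]
(F)-F ⇒ (v)-F   [F -> v]
(v)-F ⇒ (v)-(S)   [F -> ( S )]
(v)-(S) ⇒ (v)-(Q)   [S -> Q]
(v)-(Q) ⇒ (v)-(F)   [Q -> F]
(v)-(F) ⇒ (v)-(v)   [F -> v]

S ⇒ Q ⇒ Q-F ⇒ F-F ⇒ (S)-F ⇒ (Q)-F ⇒ (F)-F ⇒ (v)-F ⇒ (v)-(S) ⇒ (v)-(Q) ⇒ (v)-(F) ⇒ (v)-(v)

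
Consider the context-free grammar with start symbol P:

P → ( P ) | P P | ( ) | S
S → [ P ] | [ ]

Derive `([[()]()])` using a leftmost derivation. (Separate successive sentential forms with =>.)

P => (P) => (S) => ([P]) => ([PP]) => ([SP]) => ([[P]P]) => ([[()]P]) => ([[()]()])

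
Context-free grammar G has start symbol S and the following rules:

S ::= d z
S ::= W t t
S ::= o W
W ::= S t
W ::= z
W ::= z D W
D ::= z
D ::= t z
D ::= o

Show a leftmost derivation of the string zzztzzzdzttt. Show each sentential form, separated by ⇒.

S ⇒ Wtt   [S ::= W t t]
Wtt ⇒ zDWtt   [W ::= z D W]
zDWtt ⇒ zzWtt   [D ::= z]
zzWtt ⇒ zzzDWtt   [W ::= z D W]
zzzDWtt ⇒ zzztzWtt   [D ::= t z]
zzztzWtt ⇒ zzztzzDWtt   [W ::= z D W]
zzztzzDWtt ⇒ zzztzzzWtt   [D ::= z]
zzztzzzWtt ⇒ zzztzzzSttt   [W ::= S t]
zzztzzzSttt ⇒ zzztzzzdzttt   [S ::= d z]

S ⇒ Wtt ⇒ zDWtt ⇒ zzWtt ⇒ zzzDWtt ⇒ zzztzWtt ⇒ zzztzzDWtt ⇒ zzztzzzWtt ⇒ zzztzzzSttt ⇒ zzztzzzdzttt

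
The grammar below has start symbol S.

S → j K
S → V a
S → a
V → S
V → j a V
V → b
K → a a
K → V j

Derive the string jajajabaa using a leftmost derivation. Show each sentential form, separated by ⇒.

S⇒Va⇒Sa⇒Vaa⇒jaVaa⇒jajaVaa⇒jajajaVaa⇒jajajabaa

S ⇒ Va   [S → V a]
Va ⇒ Sa   [V → S]
Sa ⇒ Vaa   [S → V a]
Vaa ⇒ jaVaa   [V → j a V]
jaVaa ⇒ jajaVaa   [V → j a V]
jajaVaa ⇒ jajajaVaa   [V → j a V]
jajajaVaa ⇒ jajajabaa   [V → b]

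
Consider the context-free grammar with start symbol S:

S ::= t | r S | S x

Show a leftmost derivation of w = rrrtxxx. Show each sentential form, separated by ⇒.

S ⇒ rS   [S ::= r S]
rS ⇒ rrS   [S ::= r S]
rrS ⇒ rrSx   [S ::= S x]
rrSx ⇒ rrSxx   [S ::= S x]
rrSxx ⇒ rrrSxx   [S ::= r S]
rrrSxx ⇒ rrrSxxx   [S ::= S x]
rrrSxxx ⇒ rrrtxxx   [S ::= t]

S ⇒ rS ⇒ rrS ⇒ rrSx ⇒ rrSxx ⇒ rrrSxx ⇒ rrrSxxx ⇒ rrrtxxx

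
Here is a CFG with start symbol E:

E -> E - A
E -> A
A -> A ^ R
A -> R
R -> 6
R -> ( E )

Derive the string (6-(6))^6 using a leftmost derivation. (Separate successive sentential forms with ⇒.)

E ⇒ A ⇒ A^R ⇒ R^R ⇒ (E)^R ⇒ (E-A)^R ⇒ (A-A)^R ⇒ (R-A)^R ⇒ (6-A)^R ⇒ (6-R)^R ⇒ (6-(E))^R ⇒ (6-(A))^R ⇒ (6-(R))^R ⇒ (6-(6))^R ⇒ (6-(6))^6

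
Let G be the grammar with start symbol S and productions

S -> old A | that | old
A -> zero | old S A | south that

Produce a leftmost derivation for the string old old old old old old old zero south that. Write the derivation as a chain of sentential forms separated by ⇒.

S ⇒ old A ⇒ old old S A ⇒ old old old A ⇒ old old old old S A ⇒ old old old old old A A ⇒ old old old old old old S A A ⇒ old old old old old old old A A ⇒ old old old old old old old zero A ⇒ old old old old old old old zero south that

S ⇒ old A   [S -> old A]
old A ⇒ old old S A   [A -> old S A]
old old S A ⇒ old old old A   [S -> old]
old old old A ⇒ old old old old S A   [A -> old S A]
old old old old S A ⇒ old old old old old A A   [S -> old A]
old old old old old A A ⇒ old old old old old old S A A   [A -> old S A]
old old old old old old S A A ⇒ old old old old old old old A A   [S -> old]
old old old old old old old A A ⇒ old old old old old old old zero A   [A -> zero]
old old old old old old old zero A ⇒ old old old old old old old zero south that   [A -> south that]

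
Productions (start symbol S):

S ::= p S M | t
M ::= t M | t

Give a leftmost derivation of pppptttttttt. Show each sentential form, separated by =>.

S => pSM => ppSMM => pppSMMM => ppppSMMMM => pppptMMMM => ppppttMMM => pppptttMMM => ppppttttMMM => pppptttttMM => ppppttttttMM => pppptttttttM => pppptttttttt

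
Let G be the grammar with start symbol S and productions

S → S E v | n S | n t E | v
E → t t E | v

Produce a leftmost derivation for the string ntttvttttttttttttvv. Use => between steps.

S => SEv => ntEEv => ntttEEv => ntttvEv => ntttvttEv => ntttvttttEv => ntttvttttttEv => ntttvttttttttEv => ntttvttttttttttEv => ntttvttttttttttttEv => ntttvttttttttttttvv

S => SEv   [S → S E v]
SEv => ntEEv   [S → n t E]
ntEEv => ntttEEv   [E → t t E]
ntttEEv => ntttvEv   [E → v]
ntttvEv => ntttvttEv   [E → t t E]
ntttvttEv => ntttvttttEv   [E → t t E]
ntttvttttEv => ntttvttttttEv   [E → t t E]
ntttvttttttEv => ntttvttttttttEv   [E → t t E]
ntttvttttttttEv => ntttvttttttttttEv   [E → t t E]
ntttvttttttttttEv => ntttvttttttttttttEv   [E → t t E]
ntttvttttttttttttEv => ntttvttttttttttttvv   [E → v]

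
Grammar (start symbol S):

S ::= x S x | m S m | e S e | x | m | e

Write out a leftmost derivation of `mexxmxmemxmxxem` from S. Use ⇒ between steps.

S ⇒ mSm   [S ::= m S m]
mSm ⇒ meSem   [S ::= e S e]
meSem ⇒ mexSxem   [S ::= x S x]
mexSxem ⇒ mexxSxxem   [S ::= x S x]
mexxSxxem ⇒ mexxmSmxxem   [S ::= m S m]
mexxmSmxxem ⇒ mexxmxSxmxxem   [S ::= x S x]
mexxmxSxmxxem ⇒ mexxmxmSmxmxxem   [S ::= m S m]
mexxmxmSmxmxxem ⇒ mexxmxmemxmxxem   [S ::= e]

S ⇒ mSm ⇒ meSem ⇒ mexSxem ⇒ mexxSxxem ⇒ mexxmSmxxem ⇒ mexxmxSxmxxem ⇒ mexxmxmSmxmxxem ⇒ mexxmxmemxmxxem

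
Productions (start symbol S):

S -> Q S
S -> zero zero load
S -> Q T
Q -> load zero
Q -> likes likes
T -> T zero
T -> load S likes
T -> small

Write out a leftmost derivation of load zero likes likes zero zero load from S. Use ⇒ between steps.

S ⇒ Q S ⇒ load zero S ⇒ load zero Q S ⇒ load zero likes likes S ⇒ load zero likes likes zero zero load

S ⇒ Q S   [S -> Q S]
Q S ⇒ load zero S   [Q -> load zero]
load zero S ⇒ load zero Q S   [S -> Q S]
load zero Q S ⇒ load zero likes likes S   [Q -> likes likes]
load zero likes likes S ⇒ load zero likes likes zero zero load   [S -> zero zero load]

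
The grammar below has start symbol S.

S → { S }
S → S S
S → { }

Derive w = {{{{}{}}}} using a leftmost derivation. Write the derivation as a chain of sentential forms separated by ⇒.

S ⇒ {S} ⇒ {{S}} ⇒ {{{S}}} ⇒ {{{SS}}} ⇒ {{{{}S}}} ⇒ {{{{}{}}}}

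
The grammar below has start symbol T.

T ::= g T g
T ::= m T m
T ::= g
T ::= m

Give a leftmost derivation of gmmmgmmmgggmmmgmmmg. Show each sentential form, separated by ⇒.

T⇒gTg⇒gmTmg⇒gmmTmmg⇒gmmmTmmmg⇒gmmmgTgmmmg⇒gmmmgmTmgmmmg⇒gmmmgmmTmmgmmmg⇒gmmmgmmmTmmmgmmmg⇒gmmmgmmmgTgmmmgmmmg⇒gmmmgmmmgggmmmgmmmg

T ⇒ gTg   [T ::= g T g]
gTg ⇒ gmTmg   [T ::= m T m]
gmTmg ⇒ gmmTmmg   [T ::= m T m]
gmmTmmg ⇒ gmmmTmmmg   [T ::= m T m]
gmmmTmmmg ⇒ gmmmgTgmmmg   [T ::= g T g]
gmmmgTgmmmg ⇒ gmmmgmTmgmmmg   [T ::= m T m]
gmmmgmTmgmmmg ⇒ gmmmgmmTmmgmmmg   [T ::= m T m]
gmmmgmmTmmgmmmg ⇒ gmmmgmmmTmmmgmmmg   [T ::= m T m]
gmmmgmmmTmmmgmmmg ⇒ gmmmgmmmgTgmmmgmmmg   [T ::= g T g]
gmmmgmmmgTgmmmgmmmg ⇒ gmmmgmmmgggmmmgmmmg   [T ::= g]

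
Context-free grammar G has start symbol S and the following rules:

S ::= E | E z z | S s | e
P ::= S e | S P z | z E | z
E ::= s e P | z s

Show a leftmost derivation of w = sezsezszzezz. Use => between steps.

S => Ezz => sePzz => sezEzz => sezsePzz => sezseSezz => sezseEzzezz => sezsezszzezz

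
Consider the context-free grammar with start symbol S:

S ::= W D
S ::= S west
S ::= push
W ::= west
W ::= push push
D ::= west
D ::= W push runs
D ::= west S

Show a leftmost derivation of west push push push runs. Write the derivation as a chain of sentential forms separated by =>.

S => W D => west D => west W push runs => west push push push runs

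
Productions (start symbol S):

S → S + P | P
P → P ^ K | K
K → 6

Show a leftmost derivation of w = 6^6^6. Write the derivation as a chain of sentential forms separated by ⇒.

S ⇒ P ⇒ P^K ⇒ P^K^K ⇒ K^K^K ⇒ 6^K^K ⇒ 6^6^K ⇒ 6^6^6

S ⇒ P   [S → P]
P ⇒ P^K   [P → P ^ K]
P^K ⇒ P^K^K   [P → P ^ K]
P^K^K ⇒ K^K^K   [P → K]
K^K^K ⇒ 6^K^K   [K → 6]
6^K^K ⇒ 6^6^K   [K → 6]
6^6^K ⇒ 6^6^6   [K → 6]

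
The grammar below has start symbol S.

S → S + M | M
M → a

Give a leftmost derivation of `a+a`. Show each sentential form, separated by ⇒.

S ⇒ S+M   [S → S + M]
S+M ⇒ M+M   [S → M]
M+M ⇒ a+M   [M → a]
a+M ⇒ a+a   [M → a]

S ⇒ S+M ⇒ M+M ⇒ a+M ⇒ a+a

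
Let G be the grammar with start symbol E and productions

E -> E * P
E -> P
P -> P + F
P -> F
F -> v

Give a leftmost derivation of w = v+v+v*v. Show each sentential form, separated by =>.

E => E*P => P*P => P+F*P => P+F+F*P => F+F+F*P => v+F+F*P => v+v+F*P => v+v+v*P => v+v+v*F => v+v+v*v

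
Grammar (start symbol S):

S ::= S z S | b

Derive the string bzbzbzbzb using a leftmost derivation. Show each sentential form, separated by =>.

S => SzS   [S ::= S z S]
SzS => SzSzS   [S ::= S z S]
SzSzS => SzSzSzS   [S ::= S z S]
SzSzSzS => bzSzSzS   [S ::= b]
bzSzSzS => bzSzSzSzS   [S ::= S z S]
bzSzSzSzS => bzbzSzSzS   [S ::= b]
bzbzSzSzS => bzbzbzSzS   [S ::= b]
bzbzbzSzS => bzbzbzbzS   [S ::= b]
bzbzbzbzS => bzbzbzbzb   [S ::= b]

S => SzS => SzSzS => SzSzSzS => bzSzSzS => bzSzSzSzS => bzbzSzSzS => bzbzbzSzS => bzbzbzbzS => bzbzbzbzb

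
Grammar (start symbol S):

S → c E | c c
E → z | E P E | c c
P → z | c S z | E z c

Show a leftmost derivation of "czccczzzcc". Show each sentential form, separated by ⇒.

S ⇒ cE ⇒ cEPE ⇒ cEPEPE ⇒ czPEPE ⇒ czcSzEPE ⇒ czccczEPE ⇒ czccczzPE ⇒ czccczzzE ⇒ czccczzzcc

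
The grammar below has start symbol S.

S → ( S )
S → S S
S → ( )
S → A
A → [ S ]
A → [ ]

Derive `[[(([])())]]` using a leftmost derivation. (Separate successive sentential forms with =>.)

S=>A=>[S]=>[A]=>[[S]]=>[[(S)]]=>[[(SS)]]=>[[((S)S)]]=>[[((A)S)]]=>[[(([])S)]]=>[[(([])())]]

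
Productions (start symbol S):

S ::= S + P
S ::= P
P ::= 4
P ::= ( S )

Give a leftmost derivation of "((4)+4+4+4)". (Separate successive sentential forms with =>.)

S => P => (S) => (S+P) => (S+P+P) => (S+P+P+P) => (P+P+P+P) => ((S)+P+P+P) => ((P)+P+P+P) => ((4)+P+P+P) => ((4)+4+P+P) => ((4)+4+4+P) => ((4)+4+4+4)

S => P   [S ::= P]
P => (S)   [P ::= ( S )]
(S) => (S+P)   [S ::= S + P]
(S+P) => (S+P+P)   [S ::= S + P]
(S+P+P) => (S+P+P+P)   [S ::= S + P]
(S+P+P+P) => (P+P+P+P)   [S ::= P]
(P+P+P+P) => ((S)+P+P+P)   [P ::= ( S )]
((S)+P+P+P) => ((P)+P+P+P)   [S ::= P]
((P)+P+P+P) => ((4)+P+P+P)   [P ::= 4]
((4)+P+P+P) => ((4)+4+P+P)   [P ::= 4]
((4)+4+P+P) => ((4)+4+4+P)   [P ::= 4]
((4)+4+4+P) => ((4)+4+4+4)   [P ::= 4]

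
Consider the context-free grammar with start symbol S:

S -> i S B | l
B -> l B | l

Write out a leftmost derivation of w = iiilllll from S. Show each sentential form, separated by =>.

S => iSB   [S -> i S B]
iSB => iiSBB   [S -> i S B]
iiSBB => iiiSBBB   [S -> i S B]
iiiSBBB => iiilBBB   [S -> l]
iiilBBB => iiillBB   [B -> l]
iiillBB => iiilllB   [B -> l]
iiilllB => iiillllB   [B -> l B]
iiillllB => iiilllll   [B -> l]

S=>iSB=>iiSBB=>iiiSBBB=>iiilBBB=>iiillBB=>iiilllB=>iiillllB=>iiilllll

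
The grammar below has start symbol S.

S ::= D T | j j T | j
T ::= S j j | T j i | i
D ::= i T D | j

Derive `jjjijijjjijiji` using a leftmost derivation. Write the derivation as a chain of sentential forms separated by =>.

S => jjT => jjTji => jjTjiji => jjTjijiji => jjSjjjijiji => jjDTjjjijiji => jjjTjjjijiji => jjjTjijjjijiji => jjjijijjjijiji

S => jjT   [S ::= j j T]
jjT => jjTji   [T ::= T j i]
jjTji => jjTjiji   [T ::= T j i]
jjTjiji => jjTjijiji   [T ::= T j i]
jjTjijiji => jjSjjjijiji   [T ::= S j j]
jjSjjjijiji => jjDTjjjijiji   [S ::= D T]
jjDTjjjijiji => jjjTjjjijiji   [D ::= j]
jjjTjjjijiji => jjjTjijjjijiji   [T ::= T j i]
jjjTjijjjijiji => jjjijijjjijiji   [T ::= i]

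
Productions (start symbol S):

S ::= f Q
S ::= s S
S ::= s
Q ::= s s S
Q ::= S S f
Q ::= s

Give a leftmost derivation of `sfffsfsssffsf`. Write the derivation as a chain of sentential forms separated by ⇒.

S ⇒ sS ⇒ sfQ ⇒ sfSSf ⇒ sffQSf ⇒ sffSSfSf ⇒ sfffQSfSf ⇒ sfffsSfSf ⇒ sfffsfQfSf ⇒ sfffsfssSfSf ⇒ sfffsfsssfSf ⇒ sfffsfsssffQf ⇒ sfffsfsssffsf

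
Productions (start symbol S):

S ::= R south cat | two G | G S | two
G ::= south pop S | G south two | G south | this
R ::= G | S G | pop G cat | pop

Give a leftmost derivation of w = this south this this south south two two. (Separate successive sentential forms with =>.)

S => G S => G south S => this south S => this south G S => this south this S => this south this G S => this south this G south two S => this south this G south south two S => this south this this south south two S => this south this this south south two two

S => G S   [S ::= G S]
G S => G south S   [G ::= G south]
G south S => this south S   [G ::= this]
this south S => this south G S   [S ::= G S]
this south G S => this south this S   [G ::= this]
this south this S => this south this G S   [S ::= G S]
this south this G S => this south this G south two S   [G ::= G south two]
this south this G south two S => this south this G south south two S   [G ::= G south]
this south this G south south two S => this south this this south south two S   [G ::= this]
this south this this south south two S => this south this this south south two two   [S ::= two]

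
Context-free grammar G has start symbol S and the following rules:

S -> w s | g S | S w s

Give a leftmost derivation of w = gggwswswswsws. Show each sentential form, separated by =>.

S => gS => gSws => ggSws => gggSws => gggSwsws => gggSwswsws => gggSwswswsws => gggwswswswsws

S => gS   [S -> g S]
gS => gSws   [S -> S w s]
gSws => ggSws   [S -> g S]
ggSws => gggSws   [S -> g S]
gggSws => gggSwsws   [S -> S w s]
gggSwsws => gggSwswsws   [S -> S w s]
gggSwswsws => gggSwswswsws   [S -> S w s]
gggSwswswsws => gggwswswswsws   [S -> w s]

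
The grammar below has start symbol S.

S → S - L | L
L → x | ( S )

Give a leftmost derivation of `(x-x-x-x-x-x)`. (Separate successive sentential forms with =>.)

S => L   [S → L]
L => (S)   [L → ( S )]
(S) => (S-L)   [S → S - L]
(S-L) => (S-L-L)   [S → S - L]
(S-L-L) => (S-L-L-L)   [S → S - L]
(S-L-L-L) => (S-L-L-L-L)   [S → S - L]
(S-L-L-L-L) => (S-L-L-L-L-L)   [S → S - L]
(S-L-L-L-L-L) => (L-L-L-L-L-L)   [S → L]
(L-L-L-L-L-L) => (x-L-L-L-L-L)   [L → x]
(x-L-L-L-L-L) => (x-x-L-L-L-L)   [L → x]
(x-x-L-L-L-L) => (x-x-x-L-L-L)   [L → x]
(x-x-x-L-L-L) => (x-x-x-x-L-L)   [L → x]
(x-x-x-x-L-L) => (x-x-x-x-x-L)   [L → x]
(x-x-x-x-x-L) => (x-x-x-x-x-x)   [L → x]

S => L => (S) => (S-L) => (S-L-L) => (S-L-L-L) => (S-L-L-L-L) => (S-L-L-L-L-L) => (L-L-L-L-L-L) => (x-L-L-L-L-L) => (x-x-L-L-L-L) => (x-x-x-L-L-L) => (x-x-x-x-L-L) => (x-x-x-x-x-L) => (x-x-x-x-x-x)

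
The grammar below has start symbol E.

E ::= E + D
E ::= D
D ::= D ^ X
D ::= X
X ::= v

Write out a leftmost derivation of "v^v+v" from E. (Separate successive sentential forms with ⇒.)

E ⇒ E+D ⇒ D+D ⇒ D^X+D ⇒ X^X+D ⇒ v^X+D ⇒ v^v+D ⇒ v^v+X ⇒ v^v+v

E ⇒ E+D   [E ::= E + D]
E+D ⇒ D+D   [E ::= D]
D+D ⇒ D^X+D   [D ::= D ^ X]
D^X+D ⇒ X^X+D   [D ::= X]
X^X+D ⇒ v^X+D   [X ::= v]
v^X+D ⇒ v^v+D   [X ::= v]
v^v+D ⇒ v^v+X   [D ::= X]
v^v+X ⇒ v^v+v   [X ::= v]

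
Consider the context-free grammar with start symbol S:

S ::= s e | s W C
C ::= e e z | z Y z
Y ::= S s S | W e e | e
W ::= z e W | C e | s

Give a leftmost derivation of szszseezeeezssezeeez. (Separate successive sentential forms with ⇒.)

S⇒sWC⇒sCeC⇒szYzeC⇒szSsSzeC⇒szsWCsSzeC⇒szsCeCsSzeC⇒szszYzeCsSzeC⇒szszWeezeCsSzeC⇒szszseezeCsSzeC⇒szszseezeeezsSzeC⇒szszseezeeezssezeC⇒szszseezeeezssezeeez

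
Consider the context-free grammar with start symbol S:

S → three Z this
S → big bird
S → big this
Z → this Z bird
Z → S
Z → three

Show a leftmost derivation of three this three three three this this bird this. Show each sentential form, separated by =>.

S => three Z this => three this Z bird this => three this S bird this => three this three Z this bird this => three this three S this bird this => three this three three Z this this bird this => three this three three three this this bird this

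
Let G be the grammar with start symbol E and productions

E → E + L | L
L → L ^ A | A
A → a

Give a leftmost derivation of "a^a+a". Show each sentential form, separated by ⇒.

E⇒E+L⇒L+L⇒L^A+L⇒A^A+L⇒a^A+L⇒a^a+L⇒a^a+A⇒a^a+a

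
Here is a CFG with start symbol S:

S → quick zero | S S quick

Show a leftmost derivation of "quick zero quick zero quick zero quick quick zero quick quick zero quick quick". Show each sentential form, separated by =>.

S => S S quick => quick zero S quick => quick zero S S quick quick => quick zero S S quick S quick quick => quick zero S S quick S quick S quick quick => quick zero quick zero S quick S quick S quick quick => quick zero quick zero quick zero quick S quick S quick quick => quick zero quick zero quick zero quick quick zero quick S quick quick => quick zero quick zero quick zero quick quick zero quick quick zero quick quick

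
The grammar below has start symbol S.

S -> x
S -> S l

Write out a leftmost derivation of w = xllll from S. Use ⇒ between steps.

S ⇒ Sl ⇒ Sll ⇒ Slll ⇒ Sllll ⇒ xllll

S ⇒ Sl   [S -> S l]
Sl ⇒ Sll   [S -> S l]
Sll ⇒ Slll   [S -> S l]
Slll ⇒ Sllll   [S -> S l]
Sllll ⇒ xllll   [S -> x]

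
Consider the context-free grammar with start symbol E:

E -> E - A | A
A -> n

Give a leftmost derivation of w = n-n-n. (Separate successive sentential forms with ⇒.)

E ⇒ E-A ⇒ E-A-A ⇒ A-A-A ⇒ n-A-A ⇒ n-n-A ⇒ n-n-n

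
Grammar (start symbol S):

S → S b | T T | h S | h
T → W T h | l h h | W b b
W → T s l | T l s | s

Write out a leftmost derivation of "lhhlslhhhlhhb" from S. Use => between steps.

S => Sb => TTb => WThTb => TlsThTb => lhhlsThTb => lhhlslhhhTb => lhhlslhhhlhhb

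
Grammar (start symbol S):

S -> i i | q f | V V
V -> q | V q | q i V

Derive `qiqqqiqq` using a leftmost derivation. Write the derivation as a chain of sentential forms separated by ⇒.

S ⇒ VV ⇒ qiVV ⇒ qiVqV ⇒ qiqqV ⇒ qiqqqiV ⇒ qiqqqiVq ⇒ qiqqqiqq

S ⇒ VV   [S -> V V]
VV ⇒ qiVV   [V -> q i V]
qiVV ⇒ qiVqV   [V -> V q]
qiVqV ⇒ qiqqV   [V -> q]
qiqqV ⇒ qiqqqiV   [V -> q i V]
qiqqqiV ⇒ qiqqqiVq   [V -> V q]
qiqqqiVq ⇒ qiqqqiqq   [V -> q]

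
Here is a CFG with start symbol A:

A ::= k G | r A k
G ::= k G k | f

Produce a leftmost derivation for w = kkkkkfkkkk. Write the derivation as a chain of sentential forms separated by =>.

A => kG   [A ::= k G]
kG => kkGk   [G ::= k G k]
kkGk => kkkGkk   [G ::= k G k]
kkkGkk => kkkkGkkk   [G ::= k G k]
kkkkGkkk => kkkkkGkkkk   [G ::= k G k]
kkkkkGkkkk => kkkkkfkkkk   [G ::= f]

A => kG => kkGk => kkkGkk => kkkkGkkk => kkkkkGkkkk => kkkkkfkkkk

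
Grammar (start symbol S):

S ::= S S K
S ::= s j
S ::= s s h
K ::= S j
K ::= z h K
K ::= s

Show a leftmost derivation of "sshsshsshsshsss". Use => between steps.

S=>SSK=>sshSK=>sshSSKK=>sshsshSKK=>sshsshSSKKK=>sshsshsshSKKK=>sshsshsshsshKKK=>sshsshsshsshsKK=>sshsshsshsshssK=>sshsshsshsshsss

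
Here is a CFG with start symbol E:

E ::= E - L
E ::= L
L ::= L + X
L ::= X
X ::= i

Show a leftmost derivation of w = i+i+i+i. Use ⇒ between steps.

E ⇒ L ⇒ L+X ⇒ L+X+X ⇒ L+X+X+X ⇒ X+X+X+X ⇒ i+X+X+X ⇒ i+i+X+X ⇒ i+i+i+X ⇒ i+i+i+i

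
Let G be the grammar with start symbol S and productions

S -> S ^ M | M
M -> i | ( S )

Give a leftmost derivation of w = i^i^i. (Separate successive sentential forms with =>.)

S=>S^M=>S^M^M=>M^M^M=>i^M^M=>i^i^M=>i^i^i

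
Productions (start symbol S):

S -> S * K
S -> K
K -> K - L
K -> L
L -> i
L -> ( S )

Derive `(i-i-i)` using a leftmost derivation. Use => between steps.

S => K => L => (S) => (K) => (K-L) => (K-L-L) => (L-L-L) => (i-L-L) => (i-i-L) => (i-i-i)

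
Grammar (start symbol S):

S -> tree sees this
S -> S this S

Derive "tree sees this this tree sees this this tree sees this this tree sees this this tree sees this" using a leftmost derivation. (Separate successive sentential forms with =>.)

S => S this S => S this S this S => S this S this S this S => S this S this S this S this S => tree sees this this S this S this S this S => tree sees this this tree sees this this S this S this S => tree sees this this tree sees this this tree sees this this S this S => tree sees this this tree sees this this tree sees this this tree sees this this S => tree sees this this tree sees this this tree sees this this tree sees this this tree sees this

S => S this S   [S -> S this S]
S this S => S this S this S   [S -> S this S]
S this S this S => S this S this S this S   [S -> S this S]
S this S this S this S => S this S this S this S this S   [S -> S this S]
S this S this S this S this S => tree sees this this S this S this S this S   [S -> tree sees this]
tree sees this this S this S this S this S => tree sees this this tree sees this this S this S this S   [S -> tree sees this]
tree sees this this tree sees this this S this S this S => tree sees this this tree sees this this tree sees this this S this S   [S -> tree sees this]
tree sees this this tree sees this this tree sees this this S this S => tree sees this this tree sees this this tree sees this this tree sees this this S   [S -> tree sees this]
tree sees this this tree sees this this tree sees this this tree sees this this S => tree sees this this tree sees this this tree sees this this tree sees this this tree sees this   [S -> tree sees this]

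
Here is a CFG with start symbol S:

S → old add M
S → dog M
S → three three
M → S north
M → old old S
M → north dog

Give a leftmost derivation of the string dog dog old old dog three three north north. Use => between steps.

S => dog M => dog S north => dog dog M north => dog dog old old S north => dog dog old old dog M north => dog dog old old dog S north north => dog dog old old dog three three north north

S => dog M   [S → dog M]
dog M => dog S north   [M → S north]
dog S north => dog dog M north   [S → dog M]
dog dog M north => dog dog old old S north   [M → old old S]
dog dog old old S north => dog dog old old dog M north   [S → dog M]
dog dog old old dog M north => dog dog old old dog S north north   [M → S north]
dog dog old old dog S north north => dog dog old old dog three three north north   [S → three three]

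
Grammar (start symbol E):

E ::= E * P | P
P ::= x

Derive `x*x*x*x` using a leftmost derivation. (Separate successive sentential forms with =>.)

E => E*P => E*P*P => E*P*P*P => P*P*P*P => x*P*P*P => x*x*P*P => x*x*x*P => x*x*x*x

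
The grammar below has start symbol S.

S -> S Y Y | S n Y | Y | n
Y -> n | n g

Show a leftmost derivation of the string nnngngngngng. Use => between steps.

S=>SYY=>SYYYY=>SnYYYYY=>nnYYYYY=>nnngYYYY=>nnngngYYY=>nnngngngYY=>nnngngngngY=>nnngngngngng

S => SYY   [S -> S Y Y]
SYY => SYYYY   [S -> S Y Y]
SYYYY => SnYYYYY   [S -> S n Y]
SnYYYYY => nnYYYYY   [S -> n]
nnYYYYY => nnngYYYY   [Y -> n g]
nnngYYYY => nnngngYYY   [Y -> n g]
nnngngYYY => nnngngngYY   [Y -> n g]
nnngngngYY => nnngngngngY   [Y -> n g]
nnngngngngY => nnngngngngng   [Y -> n g]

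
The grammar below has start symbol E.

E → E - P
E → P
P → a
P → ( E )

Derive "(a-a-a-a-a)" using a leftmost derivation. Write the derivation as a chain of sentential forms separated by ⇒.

E ⇒ P ⇒ (E) ⇒ (E-P) ⇒ (E-P-P) ⇒ (E-P-P-P) ⇒ (E-P-P-P-P) ⇒ (P-P-P-P-P) ⇒ (a-P-P-P-P) ⇒ (a-a-P-P-P) ⇒ (a-a-a-P-P) ⇒ (a-a-a-a-P) ⇒ (a-a-a-a-a)

E ⇒ P   [E → P]
P ⇒ (E)   [P → ( E )]
(E) ⇒ (E-P)   [E → E - P]
(E-P) ⇒ (E-P-P)   [E → E - P]
(E-P-P) ⇒ (E-P-P-P)   [E → E - P]
(E-P-P-P) ⇒ (E-P-P-P-P)   [E → E - P]
(E-P-P-P-P) ⇒ (P-P-P-P-P)   [E → P]
(P-P-P-P-P) ⇒ (a-P-P-P-P)   [P → a]
(a-P-P-P-P) ⇒ (a-a-P-P-P)   [P → a]
(a-a-P-P-P) ⇒ (a-a-a-P-P)   [P → a]
(a-a-a-P-P) ⇒ (a-a-a-a-P)   [P → a]
(a-a-a-a-P) ⇒ (a-a-a-a-a)   [P → a]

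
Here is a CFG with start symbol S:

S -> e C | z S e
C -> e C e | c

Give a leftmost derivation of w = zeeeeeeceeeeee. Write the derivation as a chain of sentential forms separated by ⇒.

S ⇒ zSe ⇒ zeCe ⇒ zeeCee ⇒ zeeeCeee ⇒ zeeeeCeeee ⇒ zeeeeeCeeeee ⇒ zeeeeeeCeeeeee ⇒ zeeeeeeceeeeee

S ⇒ zSe   [S -> z S e]
zSe ⇒ zeCe   [S -> e C]
zeCe ⇒ zeeCee   [C -> e C e]
zeeCee ⇒ zeeeCeee   [C -> e C e]
zeeeCeee ⇒ zeeeeCeeee   [C -> e C e]
zeeeeCeeee ⇒ zeeeeeCeeeee   [C -> e C e]
zeeeeeCeeeee ⇒ zeeeeeeCeeeeee   [C -> e C e]
zeeeeeeCeeeeee ⇒ zeeeeeeceeeeee   [C -> c]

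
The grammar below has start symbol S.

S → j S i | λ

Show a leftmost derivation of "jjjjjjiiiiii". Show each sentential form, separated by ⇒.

S ⇒ jSi ⇒ jjSii ⇒ jjjSiii ⇒ jjjjSiiii ⇒ jjjjjSiiiii ⇒ jjjjjjSiiiiii ⇒ jjjjjjiiiiii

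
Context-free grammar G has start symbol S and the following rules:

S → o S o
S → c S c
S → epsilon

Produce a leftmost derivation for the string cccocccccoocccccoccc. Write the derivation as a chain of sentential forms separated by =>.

S => cSc   [S → c S c]
cSc => ccScc   [S → c S c]
ccScc => cccSccc   [S → c S c]
cccSccc => cccoSoccc   [S → o S o]
cccoSoccc => cccocScoccc   [S → c S c]
cccocScoccc => cccoccSccoccc   [S → c S c]
cccoccSccoccc => cccocccScccoccc   [S → c S c]
cccocccScccoccc => cccoccccSccccoccc   [S → c S c]
cccoccccSccccoccc => cccocccccScccccoccc   [S → c S c]
cccocccccScccccoccc => cccocccccoSocccccoccc   [S → o S o]
cccocccccoSocccccoccc => cccocccccoocccccoccc   [S → epsilon]

S => cSc => ccScc => cccSccc => cccoSoccc => cccocScoccc => cccoccSccoccc => cccocccScccoccc => cccoccccSccccoccc => cccocccccScccccoccc => cccocccccoSocccccoccc => cccocccccoocccccoccc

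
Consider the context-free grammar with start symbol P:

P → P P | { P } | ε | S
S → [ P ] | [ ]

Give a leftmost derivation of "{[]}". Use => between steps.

P => PP => {P}P => {S}P => {[P]}P => {[]}P => {[]}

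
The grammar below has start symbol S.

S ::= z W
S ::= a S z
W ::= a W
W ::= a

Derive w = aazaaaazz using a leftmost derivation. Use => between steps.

S => aSz   [S ::= a S z]
aSz => aaSzz   [S ::= a S z]
aaSzz => aazWzz   [S ::= z W]
aazWzz => aazaWzz   [W ::= a W]
aazaWzz => aazaaWzz   [W ::= a W]
aazaaWzz => aazaaaWzz   [W ::= a W]
aazaaaWzz => aazaaaazz   [W ::= a]

S => aSz => aaSzz => aazWzz => aazaWzz => aazaaWzz => aazaaaWzz => aazaaaazz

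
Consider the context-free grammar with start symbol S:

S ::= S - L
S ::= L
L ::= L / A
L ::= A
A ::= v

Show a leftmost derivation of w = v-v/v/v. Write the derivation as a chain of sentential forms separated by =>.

S => S-L   [S ::= S - L]
S-L => L-L   [S ::= L]
L-L => A-L   [L ::= A]
A-L => v-L   [A ::= v]
v-L => v-L/A   [L ::= L / A]
v-L/A => v-L/A/A   [L ::= L / A]
v-L/A/A => v-A/A/A   [L ::= A]
v-A/A/A => v-v/A/A   [A ::= v]
v-v/A/A => v-v/v/A   [A ::= v]
v-v/v/A => v-v/v/v   [A ::= v]

S => S-L => L-L => A-L => v-L => v-L/A => v-L/A/A => v-A/A/A => v-v/A/A => v-v/v/A => v-v/v/v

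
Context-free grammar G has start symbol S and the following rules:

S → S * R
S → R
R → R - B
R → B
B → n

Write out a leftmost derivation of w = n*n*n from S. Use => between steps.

S => S*R => S*R*R => R*R*R => B*R*R => n*R*R => n*B*R => n*n*R => n*n*B => n*n*n

S => S*R   [S → S * R]
S*R => S*R*R   [S → S * R]
S*R*R => R*R*R   [S → R]
R*R*R => B*R*R   [R → B]
B*R*R => n*R*R   [B → n]
n*R*R => n*B*R   [R → B]
n*B*R => n*n*R   [B → n]
n*n*R => n*n*B   [R → B]
n*n*B => n*n*n   [B → n]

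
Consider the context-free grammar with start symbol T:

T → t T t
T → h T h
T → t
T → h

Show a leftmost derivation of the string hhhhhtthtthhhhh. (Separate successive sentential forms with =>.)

T => hTh   [T → h T h]
hTh => hhThh   [T → h T h]
hhThh => hhhThhh   [T → h T h]
hhhThhh => hhhhThhhh   [T → h T h]
hhhhThhhh => hhhhhThhhhh   [T → h T h]
hhhhhThhhhh => hhhhhtTthhhhh   [T → t T t]
hhhhhtTthhhhh => hhhhhttTtthhhhh   [T → t T t]
hhhhhttTtthhhhh => hhhhhtthtthhhhh   [T → h]

T => hTh => hhThh => hhhThhh => hhhhThhhh => hhhhhThhhhh => hhhhhtTthhhhh => hhhhhttTtthhhhh => hhhhhtthtthhhhh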